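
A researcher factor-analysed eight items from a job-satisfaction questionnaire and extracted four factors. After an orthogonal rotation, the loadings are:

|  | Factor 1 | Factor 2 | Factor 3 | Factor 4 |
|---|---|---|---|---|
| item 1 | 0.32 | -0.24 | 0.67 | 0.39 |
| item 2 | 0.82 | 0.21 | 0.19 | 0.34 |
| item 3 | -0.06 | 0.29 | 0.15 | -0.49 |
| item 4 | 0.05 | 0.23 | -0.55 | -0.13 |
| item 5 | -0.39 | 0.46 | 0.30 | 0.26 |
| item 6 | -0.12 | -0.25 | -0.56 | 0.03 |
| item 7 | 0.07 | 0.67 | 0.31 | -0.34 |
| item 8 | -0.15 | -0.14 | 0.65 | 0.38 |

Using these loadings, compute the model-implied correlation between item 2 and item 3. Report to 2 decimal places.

r̂ = Σ λ_i·λ_j across factors = (0.82)(-0.06) + (0.21)(0.29) + (0.19)(0.15) + (0.34)(-0.49)
  = -0.0492 +0.0609 +0.0285 -0.1666 = -0.1264

-0.13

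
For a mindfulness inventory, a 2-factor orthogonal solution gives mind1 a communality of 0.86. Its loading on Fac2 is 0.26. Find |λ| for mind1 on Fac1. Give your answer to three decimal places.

Under orthogonal rotation h² = Σλ², so λ_Fac1² = h² − (0.0676) = 0.86 − 0.0676 = 0.7924.
|λ| = √0.7924 = 0.8902.

0.890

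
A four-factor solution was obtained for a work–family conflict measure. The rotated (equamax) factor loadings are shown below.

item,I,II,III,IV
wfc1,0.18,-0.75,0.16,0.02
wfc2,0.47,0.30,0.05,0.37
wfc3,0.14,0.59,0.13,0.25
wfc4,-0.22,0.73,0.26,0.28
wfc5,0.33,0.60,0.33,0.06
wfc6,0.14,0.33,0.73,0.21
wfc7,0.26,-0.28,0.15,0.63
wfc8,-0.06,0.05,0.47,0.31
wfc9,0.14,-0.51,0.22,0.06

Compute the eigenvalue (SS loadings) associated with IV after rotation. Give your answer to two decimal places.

0.82

SS loadings for IV = 0.02² + 0.37² + 0.25² + 0.28² + 0.06² + 0.21² + 0.63² + 0.31² + 0.06² = 0.0004 + 0.1369 + 0.0625 + 0.0784 + 0.0036 + 0.0441 + 0.3969 + 0.0961 + 0.0036 = 0.8225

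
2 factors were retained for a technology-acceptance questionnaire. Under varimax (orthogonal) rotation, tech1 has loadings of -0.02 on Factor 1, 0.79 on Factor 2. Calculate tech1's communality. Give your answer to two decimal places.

0.62

h² = (-0.02)² + 0.79² = 0.0004 + 0.6241 = 0.6245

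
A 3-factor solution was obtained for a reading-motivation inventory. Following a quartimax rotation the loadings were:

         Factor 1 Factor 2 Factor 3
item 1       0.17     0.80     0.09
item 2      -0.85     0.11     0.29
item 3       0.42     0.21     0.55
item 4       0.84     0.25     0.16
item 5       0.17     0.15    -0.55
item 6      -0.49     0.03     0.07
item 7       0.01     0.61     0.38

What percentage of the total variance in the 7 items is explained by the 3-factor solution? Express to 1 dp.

SS loadings by factor: 1.9025, 1.1542, 0.8721; total = 3.9288.
Total variance with 7 standardized items is 7, so the solution explains 3.9288/7 = 0.5613 = 56.13%.

56.1%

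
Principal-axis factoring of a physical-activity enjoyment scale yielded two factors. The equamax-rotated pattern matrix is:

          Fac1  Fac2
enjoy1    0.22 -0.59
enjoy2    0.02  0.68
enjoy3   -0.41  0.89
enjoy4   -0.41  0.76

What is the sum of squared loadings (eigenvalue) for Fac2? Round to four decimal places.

2.1802

SS loadings for Fac2 = (-0.59)² + 0.68² + 0.89² + 0.76² = 0.3481 + 0.4624 + 0.7921 + 0.5776 = 2.1802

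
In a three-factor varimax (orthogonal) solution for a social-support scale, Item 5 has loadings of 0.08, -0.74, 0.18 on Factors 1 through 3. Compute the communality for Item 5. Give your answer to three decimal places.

h² = 0.08² + (-0.74)² + 0.18² = 0.0064 + 0.5476 + 0.0324 = 0.5864

0.586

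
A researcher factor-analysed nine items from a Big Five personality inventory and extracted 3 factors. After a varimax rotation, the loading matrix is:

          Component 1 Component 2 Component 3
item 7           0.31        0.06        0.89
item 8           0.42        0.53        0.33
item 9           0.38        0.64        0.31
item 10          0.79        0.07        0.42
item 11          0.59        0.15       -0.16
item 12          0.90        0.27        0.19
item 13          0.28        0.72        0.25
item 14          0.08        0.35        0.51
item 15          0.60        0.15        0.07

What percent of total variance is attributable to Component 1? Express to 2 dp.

SS loadings for Component 1 = 0.31² + 0.42² + 0.38² + 0.79² + 0.59² + 0.90² + 0.28² + 0.08² + 0.60² = 2.6439
With 9 standardized items, total variance = 9. Proportion = 2.6439/9 = 0.2938 → 29.38%.

29.38%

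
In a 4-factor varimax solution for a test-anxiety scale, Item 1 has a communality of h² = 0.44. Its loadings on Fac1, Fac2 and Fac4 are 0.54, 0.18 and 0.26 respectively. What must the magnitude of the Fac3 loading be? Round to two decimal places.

Under orthogonal rotation h² = Σλ², so λ_Fac3² = h² − (0.3916) = 0.44 − 0.3916 = 0.0484.
|λ| = √0.0484 = 0.2200.

0.22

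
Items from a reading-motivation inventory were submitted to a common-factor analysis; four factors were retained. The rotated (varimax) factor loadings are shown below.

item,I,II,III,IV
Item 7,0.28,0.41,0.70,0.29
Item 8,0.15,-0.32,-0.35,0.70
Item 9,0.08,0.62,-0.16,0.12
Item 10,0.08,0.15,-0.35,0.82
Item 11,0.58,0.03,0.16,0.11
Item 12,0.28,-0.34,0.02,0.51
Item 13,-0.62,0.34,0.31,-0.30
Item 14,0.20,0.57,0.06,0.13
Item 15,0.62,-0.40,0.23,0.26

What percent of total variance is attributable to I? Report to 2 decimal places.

SS loadings for I = 0.28² + 0.15² + 0.08² + 0.08² + 0.58² + 0.28² + (-0.62)² + 0.20² + 0.62² = 1.3373
With 9 standardized items, total variance = 9. Proportion = 1.3373/9 = 0.1486 → 14.86%.

14.86%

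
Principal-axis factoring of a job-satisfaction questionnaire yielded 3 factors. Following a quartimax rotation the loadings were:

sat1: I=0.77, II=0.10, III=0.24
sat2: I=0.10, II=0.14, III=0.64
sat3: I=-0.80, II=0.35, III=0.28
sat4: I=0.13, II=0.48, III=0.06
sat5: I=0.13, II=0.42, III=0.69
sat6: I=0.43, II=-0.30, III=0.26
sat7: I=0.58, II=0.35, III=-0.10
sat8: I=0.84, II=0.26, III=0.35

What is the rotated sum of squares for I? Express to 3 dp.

2.504

SS loadings for I = 0.77² + 0.10² + (-0.80)² + 0.13² + 0.13² + 0.43² + 0.58² + 0.84² = 0.5929 + 0.0100 + 0.6400 + 0.0169 + 0.0169 + 0.1849 + 0.3364 + 0.7056 = 2.5036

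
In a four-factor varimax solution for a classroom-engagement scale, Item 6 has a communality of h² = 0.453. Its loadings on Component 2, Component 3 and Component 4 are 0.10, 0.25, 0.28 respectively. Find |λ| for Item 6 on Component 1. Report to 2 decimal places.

Under orthogonal rotation h² = Σλ², so λ_Component 1² = h² − (0.1509) = 0.453 − 0.1509 = 0.3021.
|λ| = √0.3021 = 0.5496.

0.55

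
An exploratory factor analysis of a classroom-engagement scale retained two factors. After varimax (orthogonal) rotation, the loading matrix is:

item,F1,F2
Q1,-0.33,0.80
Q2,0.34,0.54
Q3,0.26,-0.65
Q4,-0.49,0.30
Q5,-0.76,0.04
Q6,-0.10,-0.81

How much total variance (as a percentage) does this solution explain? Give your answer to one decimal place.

53.7%

SS loadings by factor: 1.1198, 2.1018; total = 3.2216.
Total variance with 6 standardized items is 6, so the solution explains 3.2216/6 = 0.5369 = 53.69%.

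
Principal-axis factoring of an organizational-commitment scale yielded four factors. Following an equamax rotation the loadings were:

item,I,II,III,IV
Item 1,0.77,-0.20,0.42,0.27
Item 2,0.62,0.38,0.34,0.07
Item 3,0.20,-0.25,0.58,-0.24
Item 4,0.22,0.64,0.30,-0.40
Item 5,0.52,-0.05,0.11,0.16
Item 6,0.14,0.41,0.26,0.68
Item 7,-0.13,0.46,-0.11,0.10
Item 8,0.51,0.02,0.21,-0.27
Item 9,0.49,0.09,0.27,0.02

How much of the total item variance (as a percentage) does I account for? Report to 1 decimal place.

20.8%

SS loadings for I = 0.77² + 0.62² + 0.20² + 0.22² + 0.52² + 0.14² + (-0.13)² + 0.51² + 0.49² = 1.8728
With 9 standardized items, total variance = 9. Proportion = 1.8728/9 = 0.2081 → 20.81%.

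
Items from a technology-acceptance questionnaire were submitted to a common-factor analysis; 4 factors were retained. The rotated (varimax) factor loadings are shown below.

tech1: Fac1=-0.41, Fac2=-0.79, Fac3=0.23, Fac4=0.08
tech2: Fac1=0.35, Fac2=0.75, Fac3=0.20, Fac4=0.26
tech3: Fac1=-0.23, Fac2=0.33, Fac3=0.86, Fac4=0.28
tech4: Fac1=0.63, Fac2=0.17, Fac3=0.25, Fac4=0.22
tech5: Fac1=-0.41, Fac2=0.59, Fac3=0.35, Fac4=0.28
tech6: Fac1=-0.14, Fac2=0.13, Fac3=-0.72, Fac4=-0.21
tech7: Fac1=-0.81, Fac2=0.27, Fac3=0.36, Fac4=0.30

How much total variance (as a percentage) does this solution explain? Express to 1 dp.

77.5%

Communalities: 0.8515, 0.7926, 0.9798, 0.5367, 0.7171, 0.5990, 0.9486; Σh² = 5.4253.
Total variance with 7 standardized items is 7, so the solution explains 5.4253/7 = 0.7750 = 77.50%.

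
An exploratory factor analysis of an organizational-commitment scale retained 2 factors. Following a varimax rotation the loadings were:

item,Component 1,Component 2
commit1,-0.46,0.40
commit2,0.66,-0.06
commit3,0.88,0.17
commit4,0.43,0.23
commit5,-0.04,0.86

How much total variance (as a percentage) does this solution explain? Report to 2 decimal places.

51.86%

SS loadings by factor: 1.6081, 0.9850; total = 2.5931.
Total variance with 5 standardized items is 5, so the solution explains 2.5931/5 = 0.5186 = 51.86%.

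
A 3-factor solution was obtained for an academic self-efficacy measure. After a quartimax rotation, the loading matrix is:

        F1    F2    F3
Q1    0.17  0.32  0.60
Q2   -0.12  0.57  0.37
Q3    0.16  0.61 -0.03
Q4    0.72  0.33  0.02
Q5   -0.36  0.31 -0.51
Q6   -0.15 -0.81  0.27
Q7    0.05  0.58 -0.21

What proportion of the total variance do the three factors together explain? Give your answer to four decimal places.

SS loadings by factor: 0.7419, 1.9969, 0.8753; total = 3.6141.
Total variance with 7 standardized items is 7, so the solution explains 3.6141/7 = 0.5163.

0.5163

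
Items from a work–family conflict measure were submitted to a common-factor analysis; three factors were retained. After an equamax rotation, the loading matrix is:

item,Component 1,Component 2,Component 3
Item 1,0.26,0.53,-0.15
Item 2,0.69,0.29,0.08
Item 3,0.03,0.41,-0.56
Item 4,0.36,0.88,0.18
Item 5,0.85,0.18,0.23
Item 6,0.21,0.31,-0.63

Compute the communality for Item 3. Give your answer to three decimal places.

0.483

h² = 0.03² + 0.41² + (-0.56)² = 0.0009 + 0.1681 + 0.3136 = 0.4826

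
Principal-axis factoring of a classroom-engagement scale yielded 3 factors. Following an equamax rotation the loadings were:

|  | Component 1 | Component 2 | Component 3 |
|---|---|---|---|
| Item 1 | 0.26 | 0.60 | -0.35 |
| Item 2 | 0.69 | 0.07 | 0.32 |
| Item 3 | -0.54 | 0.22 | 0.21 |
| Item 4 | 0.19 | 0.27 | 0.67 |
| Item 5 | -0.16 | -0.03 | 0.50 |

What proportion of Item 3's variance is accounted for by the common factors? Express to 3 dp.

0.384

h² = (-0.54)² + 0.22² + 0.21² = 0.2916 + 0.0484 + 0.0441 = 0.3841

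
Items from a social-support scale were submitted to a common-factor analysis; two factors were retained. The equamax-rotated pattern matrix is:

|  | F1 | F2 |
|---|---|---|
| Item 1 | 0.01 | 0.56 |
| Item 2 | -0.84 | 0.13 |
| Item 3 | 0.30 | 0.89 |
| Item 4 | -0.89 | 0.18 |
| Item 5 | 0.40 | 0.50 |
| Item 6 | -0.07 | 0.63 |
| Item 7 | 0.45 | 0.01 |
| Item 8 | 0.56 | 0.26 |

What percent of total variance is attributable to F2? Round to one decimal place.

SS loadings for F2 = 0.56² + 0.13² + 0.89² + 0.18² + 0.50² + 0.63² + 0.01² + 0.26² = 1.8696
With 8 standardized items, total variance = 8. Proportion = 1.8696/8 = 0.2337 → 23.37%.

23.4%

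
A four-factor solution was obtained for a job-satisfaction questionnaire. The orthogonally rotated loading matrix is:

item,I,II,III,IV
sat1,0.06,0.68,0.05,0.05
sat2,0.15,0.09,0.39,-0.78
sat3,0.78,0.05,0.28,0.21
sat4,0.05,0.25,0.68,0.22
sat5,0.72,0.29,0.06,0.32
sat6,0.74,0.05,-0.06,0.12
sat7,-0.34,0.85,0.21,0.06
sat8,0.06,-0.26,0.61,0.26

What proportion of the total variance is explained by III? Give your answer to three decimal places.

0.140

SS loadings for III = 0.05² + 0.39² + 0.28² + 0.68² + 0.06² + (-0.06)² + 0.21² + 0.61² = 1.1188
Proportion of variance = 1.1188 / 8 = 0.1399.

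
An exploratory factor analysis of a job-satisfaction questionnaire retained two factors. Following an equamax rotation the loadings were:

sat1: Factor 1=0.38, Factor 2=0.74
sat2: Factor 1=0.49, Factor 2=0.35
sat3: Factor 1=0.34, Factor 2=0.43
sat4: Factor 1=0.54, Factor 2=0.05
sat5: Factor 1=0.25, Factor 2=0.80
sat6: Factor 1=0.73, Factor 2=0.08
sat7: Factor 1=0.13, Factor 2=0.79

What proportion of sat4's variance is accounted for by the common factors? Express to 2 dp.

h² = 0.54² + 0.05² = 0.2916 + 0.0025 = 0.2941

0.29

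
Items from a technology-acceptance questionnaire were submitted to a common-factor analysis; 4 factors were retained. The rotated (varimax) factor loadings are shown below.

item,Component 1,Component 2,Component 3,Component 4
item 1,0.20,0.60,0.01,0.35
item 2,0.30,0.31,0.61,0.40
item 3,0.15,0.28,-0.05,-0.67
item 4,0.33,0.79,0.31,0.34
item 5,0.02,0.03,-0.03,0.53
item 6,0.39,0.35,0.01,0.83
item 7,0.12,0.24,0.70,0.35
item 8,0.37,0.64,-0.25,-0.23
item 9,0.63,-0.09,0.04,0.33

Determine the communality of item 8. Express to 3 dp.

0.662

h² = 0.37² + 0.64² + (-0.25)² + (-0.23)² = 0.1369 + 0.4096 + 0.0625 + 0.0529 = 0.6619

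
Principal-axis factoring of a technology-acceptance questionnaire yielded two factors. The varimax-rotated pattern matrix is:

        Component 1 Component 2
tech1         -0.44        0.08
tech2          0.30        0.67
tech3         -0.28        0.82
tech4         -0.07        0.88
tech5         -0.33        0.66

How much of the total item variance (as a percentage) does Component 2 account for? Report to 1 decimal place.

46.8%

SS loadings for Component 2 = 0.08² + 0.67² + 0.82² + 0.88² + 0.66² = 2.3377
With 5 standardized items, total variance = 5. Proportion = 2.3377/5 = 0.4675 → 46.75%.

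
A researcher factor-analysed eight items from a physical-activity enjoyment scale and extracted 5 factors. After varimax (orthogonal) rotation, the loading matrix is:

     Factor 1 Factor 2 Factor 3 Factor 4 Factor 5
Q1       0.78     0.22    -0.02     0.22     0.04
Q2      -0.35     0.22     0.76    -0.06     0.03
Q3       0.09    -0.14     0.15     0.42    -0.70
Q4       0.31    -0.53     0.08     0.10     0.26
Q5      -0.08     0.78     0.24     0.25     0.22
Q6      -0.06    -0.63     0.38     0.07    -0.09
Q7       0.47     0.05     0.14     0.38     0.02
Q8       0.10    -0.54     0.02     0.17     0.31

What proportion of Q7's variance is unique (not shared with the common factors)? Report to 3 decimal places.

h² = 0.47² + 0.05² + 0.14² + 0.38² + 0.02² = 0.2209 + 0.0025 + 0.0196 + 0.1444 + 0.0004 = 0.3878
Uniqueness u² = 1 − h² = 1 − 0.3878 = 0.6122

0.612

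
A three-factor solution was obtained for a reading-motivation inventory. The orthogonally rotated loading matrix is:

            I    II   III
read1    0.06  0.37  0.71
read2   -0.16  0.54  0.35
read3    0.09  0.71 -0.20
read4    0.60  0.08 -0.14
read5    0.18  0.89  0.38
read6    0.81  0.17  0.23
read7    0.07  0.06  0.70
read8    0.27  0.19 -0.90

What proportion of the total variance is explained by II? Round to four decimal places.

SS loadings for II = 0.37² + 0.54² + 0.71² + 0.08² + 0.89² + 0.17² + 0.06² + 0.19² = 1.7997
Proportion of variance = 1.7997 / 8 = 0.2250.

0.2250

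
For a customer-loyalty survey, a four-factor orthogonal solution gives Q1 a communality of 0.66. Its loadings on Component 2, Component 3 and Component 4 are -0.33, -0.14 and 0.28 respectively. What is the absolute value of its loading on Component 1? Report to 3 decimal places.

0.673

Under orthogonal rotation h² = Σλ², so λ_Component 1² = h² − (0.2069) = 0.66 − 0.2069 = 0.4531.
|λ| = √0.4531 = 0.6731.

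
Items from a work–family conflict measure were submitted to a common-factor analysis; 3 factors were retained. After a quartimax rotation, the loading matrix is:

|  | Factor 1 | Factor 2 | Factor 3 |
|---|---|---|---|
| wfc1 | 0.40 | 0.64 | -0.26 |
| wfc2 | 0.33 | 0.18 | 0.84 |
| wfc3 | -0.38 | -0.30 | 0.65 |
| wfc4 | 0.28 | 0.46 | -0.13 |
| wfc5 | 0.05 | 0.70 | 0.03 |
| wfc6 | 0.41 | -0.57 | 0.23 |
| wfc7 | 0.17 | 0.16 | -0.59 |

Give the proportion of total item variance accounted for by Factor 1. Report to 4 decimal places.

0.0987

SS loadings for Factor 1 = 0.40² + 0.33² + (-0.38)² + 0.28² + 0.05² + 0.41² + 0.17² = 0.6912
Proportion of variance = 0.6912 / 7 = 0.0987.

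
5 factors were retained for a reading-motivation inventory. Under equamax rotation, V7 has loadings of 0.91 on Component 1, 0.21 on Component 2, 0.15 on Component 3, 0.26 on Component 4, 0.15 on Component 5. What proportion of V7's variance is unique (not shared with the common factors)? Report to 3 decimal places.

0.015

h² = 0.91² + 0.21² + 0.15² + 0.26² + 0.15² = 0.8281 + 0.0441 + 0.0225 + 0.0676 + 0.0225 = 0.9848
Uniqueness u² = 1 − h² = 1 − 0.9848 = 0.0152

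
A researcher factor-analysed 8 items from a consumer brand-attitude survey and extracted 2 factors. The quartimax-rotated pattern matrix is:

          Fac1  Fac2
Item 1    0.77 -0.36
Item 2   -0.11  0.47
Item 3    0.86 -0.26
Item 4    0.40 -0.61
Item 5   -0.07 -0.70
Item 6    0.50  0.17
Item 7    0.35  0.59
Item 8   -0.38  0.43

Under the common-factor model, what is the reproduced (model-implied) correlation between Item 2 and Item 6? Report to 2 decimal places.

0.02

r̂ = Σ λ_i·λ_j across factors = (-0.11)(0.50) + (0.47)(0.17)
  = -0.0550 +0.0799 = 0.0249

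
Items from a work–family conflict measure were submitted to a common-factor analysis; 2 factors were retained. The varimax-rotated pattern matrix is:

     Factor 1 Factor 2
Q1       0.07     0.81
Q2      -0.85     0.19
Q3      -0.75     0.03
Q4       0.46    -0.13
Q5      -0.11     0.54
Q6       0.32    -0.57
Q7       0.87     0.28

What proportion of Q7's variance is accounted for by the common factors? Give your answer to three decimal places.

h² = 0.87² + 0.28² = 0.7569 + 0.0784 = 0.8353

0.835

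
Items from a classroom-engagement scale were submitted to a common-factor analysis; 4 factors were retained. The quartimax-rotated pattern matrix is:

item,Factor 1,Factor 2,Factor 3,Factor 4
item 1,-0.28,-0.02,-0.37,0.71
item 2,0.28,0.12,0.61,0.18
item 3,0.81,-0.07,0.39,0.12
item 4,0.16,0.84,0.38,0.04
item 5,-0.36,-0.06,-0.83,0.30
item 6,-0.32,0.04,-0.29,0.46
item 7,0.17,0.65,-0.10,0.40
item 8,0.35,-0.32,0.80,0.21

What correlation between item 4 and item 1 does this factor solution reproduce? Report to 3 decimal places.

r̂ = Σ λ_i·λ_j across factors = (0.16)(-0.28) + (0.84)(-0.02) + (0.38)(-0.37) + (0.04)(0.71)
  = -0.0448 -0.0168 -0.1406 +0.0284 = -0.1738

-0.174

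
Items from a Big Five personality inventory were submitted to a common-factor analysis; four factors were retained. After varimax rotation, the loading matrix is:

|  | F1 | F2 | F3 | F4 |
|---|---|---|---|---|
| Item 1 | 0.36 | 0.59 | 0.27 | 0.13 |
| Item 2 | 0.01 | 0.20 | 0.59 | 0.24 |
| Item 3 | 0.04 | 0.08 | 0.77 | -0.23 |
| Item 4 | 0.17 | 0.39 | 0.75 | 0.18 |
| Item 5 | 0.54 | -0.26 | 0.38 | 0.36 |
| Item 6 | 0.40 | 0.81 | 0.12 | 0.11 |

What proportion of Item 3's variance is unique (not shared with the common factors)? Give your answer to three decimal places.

0.346

h² = 0.04² + 0.08² + 0.77² + (-0.23)² = 0.0016 + 0.0064 + 0.5929 + 0.0529 = 0.6538
Uniqueness u² = 1 − h² = 1 − 0.6538 = 0.3462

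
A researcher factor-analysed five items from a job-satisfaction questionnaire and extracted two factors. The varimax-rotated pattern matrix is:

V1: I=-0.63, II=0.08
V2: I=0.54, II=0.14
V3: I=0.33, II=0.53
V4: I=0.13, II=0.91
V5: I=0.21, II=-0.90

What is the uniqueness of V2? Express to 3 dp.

0.689

h² = 0.54² + 0.14² = 0.2916 + 0.0196 = 0.3112
Uniqueness u² = 1 − h² = 1 − 0.3112 = 0.6888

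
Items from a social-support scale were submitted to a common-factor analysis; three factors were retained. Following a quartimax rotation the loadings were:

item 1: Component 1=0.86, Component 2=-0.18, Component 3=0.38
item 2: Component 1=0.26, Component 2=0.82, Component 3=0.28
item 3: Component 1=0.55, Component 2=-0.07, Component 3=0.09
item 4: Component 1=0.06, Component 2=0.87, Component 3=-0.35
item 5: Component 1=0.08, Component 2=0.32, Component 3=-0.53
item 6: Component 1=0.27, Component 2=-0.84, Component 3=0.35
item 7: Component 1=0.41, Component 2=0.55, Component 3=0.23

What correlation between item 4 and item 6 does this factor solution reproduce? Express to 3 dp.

r̂ = Σ λ_i·λ_j across factors = (0.06)(0.27) + (0.87)(-0.84) + (-0.35)(0.35)
  = +0.0162 -0.7308 -0.1225 = -0.8371

-0.837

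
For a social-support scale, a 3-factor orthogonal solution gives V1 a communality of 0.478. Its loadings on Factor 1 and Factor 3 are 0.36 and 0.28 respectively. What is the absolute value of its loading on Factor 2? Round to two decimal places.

Under orthogonal rotation h² = Σλ², so λ_Factor 2² = h² − (0.2080) = 0.478 − 0.2080 = 0.2700.
|λ| = √0.2700 = 0.5196.

0.52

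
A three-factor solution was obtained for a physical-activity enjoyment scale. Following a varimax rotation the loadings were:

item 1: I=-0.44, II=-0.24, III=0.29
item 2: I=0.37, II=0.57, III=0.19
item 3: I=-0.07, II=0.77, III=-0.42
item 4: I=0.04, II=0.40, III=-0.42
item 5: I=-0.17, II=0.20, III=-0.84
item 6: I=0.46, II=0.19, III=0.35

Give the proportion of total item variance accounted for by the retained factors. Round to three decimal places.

Communalities: 0.3353, 0.4979, 0.7742, 0.3380, 0.7745, 0.3702; Σh² = 3.0901.
Total variance with 6 standardized items is 6, so the solution explains 3.0901/6 = 0.5150.

0.515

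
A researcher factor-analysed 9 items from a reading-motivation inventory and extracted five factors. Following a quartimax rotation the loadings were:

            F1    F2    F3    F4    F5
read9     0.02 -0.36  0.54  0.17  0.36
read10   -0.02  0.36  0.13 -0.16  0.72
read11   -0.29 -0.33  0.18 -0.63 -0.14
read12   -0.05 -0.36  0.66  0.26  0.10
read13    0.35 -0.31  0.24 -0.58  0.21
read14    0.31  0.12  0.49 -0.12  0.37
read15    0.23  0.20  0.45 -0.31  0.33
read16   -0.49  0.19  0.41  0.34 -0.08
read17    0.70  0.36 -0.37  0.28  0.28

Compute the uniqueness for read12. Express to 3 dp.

0.355

h² = (-0.05)² + (-0.36)² + 0.66² + 0.26² + 0.10² = 0.0025 + 0.1296 + 0.4356 + 0.0676 + 0.0100 = 0.6453
Uniqueness u² = 1 − h² = 1 − 0.6453 = 0.3547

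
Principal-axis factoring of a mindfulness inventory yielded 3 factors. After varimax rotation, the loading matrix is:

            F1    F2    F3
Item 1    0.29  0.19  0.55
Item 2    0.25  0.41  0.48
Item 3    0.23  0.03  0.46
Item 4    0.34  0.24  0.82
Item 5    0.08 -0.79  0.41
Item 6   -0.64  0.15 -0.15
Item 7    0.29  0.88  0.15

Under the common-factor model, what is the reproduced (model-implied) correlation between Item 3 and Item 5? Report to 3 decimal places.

r̂ = Σ λ_i·λ_j across factors = (0.23)(0.08) + (0.03)(-0.79) + (0.46)(0.41)
  = +0.0184 -0.0237 +0.1886 = 0.1833

0.183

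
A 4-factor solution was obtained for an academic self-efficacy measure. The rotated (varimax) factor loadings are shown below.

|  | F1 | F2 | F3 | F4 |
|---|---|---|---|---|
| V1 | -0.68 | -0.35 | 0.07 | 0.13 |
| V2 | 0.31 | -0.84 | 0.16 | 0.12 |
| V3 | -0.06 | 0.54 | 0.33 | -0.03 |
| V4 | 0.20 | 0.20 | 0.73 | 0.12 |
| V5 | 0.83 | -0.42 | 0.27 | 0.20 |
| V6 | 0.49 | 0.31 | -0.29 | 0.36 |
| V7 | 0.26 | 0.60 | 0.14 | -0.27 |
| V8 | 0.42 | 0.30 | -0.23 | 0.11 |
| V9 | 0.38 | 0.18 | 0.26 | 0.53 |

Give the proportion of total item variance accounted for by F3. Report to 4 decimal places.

0.1077

SS loadings for F3 = 0.07² + 0.16² + 0.33² + 0.73² + 0.27² + (-0.29)² + 0.14² + (-0.23)² + 0.26² = 0.9694
Proportion of variance = 0.9694 / 9 = 0.1077.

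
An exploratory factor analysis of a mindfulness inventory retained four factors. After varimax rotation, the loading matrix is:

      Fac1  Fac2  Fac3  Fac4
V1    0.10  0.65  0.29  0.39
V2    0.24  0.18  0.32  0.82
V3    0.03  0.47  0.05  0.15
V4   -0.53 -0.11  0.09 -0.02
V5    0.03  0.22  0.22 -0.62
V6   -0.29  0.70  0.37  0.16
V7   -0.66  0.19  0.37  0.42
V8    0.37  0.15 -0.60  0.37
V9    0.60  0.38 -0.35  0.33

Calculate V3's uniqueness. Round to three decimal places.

h² = 0.03² + 0.47² + 0.05² + 0.15² = 0.0009 + 0.2209 + 0.0025 + 0.0225 = 0.2468
Uniqueness u² = 1 − h² = 1 − 0.2468 = 0.7532

0.753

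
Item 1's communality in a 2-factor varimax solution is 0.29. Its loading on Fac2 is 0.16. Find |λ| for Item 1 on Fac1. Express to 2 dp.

0.51

Under orthogonal rotation h² = Σλ², so λ_Fac1² = h² − (0.0256) = 0.29 − 0.0256 = 0.2644.
|λ| = √0.2644 = 0.5142.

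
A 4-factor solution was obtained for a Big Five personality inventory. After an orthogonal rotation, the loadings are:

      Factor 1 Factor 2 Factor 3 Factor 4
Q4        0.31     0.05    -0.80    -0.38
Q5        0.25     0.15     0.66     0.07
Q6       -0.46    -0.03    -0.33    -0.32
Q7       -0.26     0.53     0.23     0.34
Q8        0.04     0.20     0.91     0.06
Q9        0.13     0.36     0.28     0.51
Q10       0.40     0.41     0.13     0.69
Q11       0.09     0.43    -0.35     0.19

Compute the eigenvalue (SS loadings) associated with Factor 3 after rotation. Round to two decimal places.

SS loadings for Factor 3 = (-0.80)² + 0.66² + (-0.33)² + 0.23² + 0.91² + 0.28² + 0.13² + (-0.35)² = 0.6400 + 0.4356 + 0.1089 + 0.0529 + 0.8281 + 0.0784 + 0.0169 + 0.1225 = 2.2833

2.28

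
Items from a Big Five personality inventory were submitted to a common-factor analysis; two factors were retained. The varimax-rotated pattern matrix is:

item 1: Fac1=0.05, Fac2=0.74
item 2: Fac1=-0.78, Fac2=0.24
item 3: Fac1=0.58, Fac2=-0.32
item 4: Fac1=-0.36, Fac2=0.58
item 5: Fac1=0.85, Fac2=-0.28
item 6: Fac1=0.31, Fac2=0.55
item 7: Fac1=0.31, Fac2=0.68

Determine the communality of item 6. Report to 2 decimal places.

h² = 0.31² + 0.55² = 0.0961 + 0.3025 = 0.3986

0.40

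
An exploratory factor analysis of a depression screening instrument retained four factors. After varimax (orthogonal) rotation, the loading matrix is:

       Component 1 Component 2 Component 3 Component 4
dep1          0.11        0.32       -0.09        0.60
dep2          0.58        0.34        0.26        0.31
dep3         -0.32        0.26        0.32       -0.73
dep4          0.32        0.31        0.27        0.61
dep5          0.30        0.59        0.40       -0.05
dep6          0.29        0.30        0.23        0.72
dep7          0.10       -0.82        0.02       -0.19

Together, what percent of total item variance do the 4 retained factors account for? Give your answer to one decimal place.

65.9%

Communalities: 0.4826, 0.6157, 0.8053, 0.6435, 0.6006, 0.7454, 0.7189; Σh² = 4.6120.
Total variance with 7 standardized items is 7, so the solution explains 4.6120/7 = 0.6589 = 65.89%.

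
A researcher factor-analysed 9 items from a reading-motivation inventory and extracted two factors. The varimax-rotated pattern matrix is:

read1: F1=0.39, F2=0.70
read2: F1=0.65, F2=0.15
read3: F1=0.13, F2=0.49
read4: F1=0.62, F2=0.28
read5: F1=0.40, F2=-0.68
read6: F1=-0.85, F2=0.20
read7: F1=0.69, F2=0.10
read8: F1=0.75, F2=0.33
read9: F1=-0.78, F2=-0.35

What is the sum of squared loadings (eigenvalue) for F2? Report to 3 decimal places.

1.575

SS loadings for F2 = 0.70² + 0.15² + 0.49² + 0.28² + (-0.68)² + 0.20² + 0.10² + 0.33² + (-0.35)² = 0.4900 + 0.0225 + 0.2401 + 0.0784 + 0.4624 + 0.0400 + 0.0100 + 0.1089 + 0.1225 = 1.5748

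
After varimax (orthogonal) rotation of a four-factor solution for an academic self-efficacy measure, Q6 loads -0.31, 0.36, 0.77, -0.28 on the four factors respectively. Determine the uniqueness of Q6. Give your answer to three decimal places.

0.103

h² = (-0.31)² + 0.36² + 0.77² + (-0.28)² = 0.0961 + 0.1296 + 0.5929 + 0.0784 = 0.8970
Uniqueness u² = 1 − h² = 1 − 0.8970 = 0.1030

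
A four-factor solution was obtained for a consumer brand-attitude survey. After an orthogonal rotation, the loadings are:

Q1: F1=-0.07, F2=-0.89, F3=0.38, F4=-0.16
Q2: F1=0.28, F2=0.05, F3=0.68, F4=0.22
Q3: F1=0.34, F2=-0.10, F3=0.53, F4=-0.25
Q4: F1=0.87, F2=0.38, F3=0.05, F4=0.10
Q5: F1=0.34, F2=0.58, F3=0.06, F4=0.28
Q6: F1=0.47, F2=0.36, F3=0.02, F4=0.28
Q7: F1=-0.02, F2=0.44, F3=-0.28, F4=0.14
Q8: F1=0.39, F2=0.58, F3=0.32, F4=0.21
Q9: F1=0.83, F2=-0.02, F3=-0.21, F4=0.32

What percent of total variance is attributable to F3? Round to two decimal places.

SS loadings for F3 = 0.38² + 0.68² + 0.53² + 0.05² + 0.06² + 0.02² + (-0.28)² + 0.32² + (-0.21)² = 1.1191
With 9 standardized items, total variance = 9. Proportion = 1.1191/9 = 0.1243 → 12.43%.

12.43%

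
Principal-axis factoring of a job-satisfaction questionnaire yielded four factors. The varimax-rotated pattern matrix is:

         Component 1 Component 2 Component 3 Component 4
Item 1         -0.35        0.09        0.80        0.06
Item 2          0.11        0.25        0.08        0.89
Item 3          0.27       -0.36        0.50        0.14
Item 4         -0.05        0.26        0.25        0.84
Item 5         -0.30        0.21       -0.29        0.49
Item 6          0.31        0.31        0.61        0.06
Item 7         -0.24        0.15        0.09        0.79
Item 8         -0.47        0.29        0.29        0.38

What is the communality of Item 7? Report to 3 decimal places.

h² = (-0.24)² + 0.15² + 0.09² + 0.79² = 0.0576 + 0.0225 + 0.0081 + 0.6241 = 0.7123

0.712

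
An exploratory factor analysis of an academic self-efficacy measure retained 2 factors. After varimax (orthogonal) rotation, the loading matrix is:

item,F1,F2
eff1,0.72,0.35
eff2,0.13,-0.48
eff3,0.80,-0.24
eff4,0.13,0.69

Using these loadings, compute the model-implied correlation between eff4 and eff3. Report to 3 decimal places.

r̂ = Σ λ_i·λ_j across factors = (0.13)(0.80) + (0.69)(-0.24)
  = +0.1040 -0.1656 = -0.0616

-0.062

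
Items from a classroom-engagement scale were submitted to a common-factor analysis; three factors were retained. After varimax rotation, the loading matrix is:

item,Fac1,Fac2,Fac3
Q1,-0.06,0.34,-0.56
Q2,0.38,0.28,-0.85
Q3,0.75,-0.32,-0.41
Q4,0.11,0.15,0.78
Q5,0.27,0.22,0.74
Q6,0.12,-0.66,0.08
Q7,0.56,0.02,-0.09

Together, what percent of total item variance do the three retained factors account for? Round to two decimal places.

Communalities: 0.4328, 0.9453, 0.8330, 0.6430, 0.6689, 0.4564, 0.3221; Σh² = 4.3015.
Total variance with 7 standardized items is 7, so the solution explains 4.3015/7 = 0.6145 = 61.45%.

61.45%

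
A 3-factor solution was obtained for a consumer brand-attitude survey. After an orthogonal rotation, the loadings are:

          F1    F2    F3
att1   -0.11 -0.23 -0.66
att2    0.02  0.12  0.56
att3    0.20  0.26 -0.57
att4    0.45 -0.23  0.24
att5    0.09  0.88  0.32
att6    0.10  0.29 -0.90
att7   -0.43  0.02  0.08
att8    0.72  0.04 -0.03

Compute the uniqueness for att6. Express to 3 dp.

h² = 0.10² + 0.29² + (-0.90)² = 0.0100 + 0.0841 + 0.8100 = 0.9041
Uniqueness u² = 1 − h² = 1 − 0.9041 = 0.0959

0.096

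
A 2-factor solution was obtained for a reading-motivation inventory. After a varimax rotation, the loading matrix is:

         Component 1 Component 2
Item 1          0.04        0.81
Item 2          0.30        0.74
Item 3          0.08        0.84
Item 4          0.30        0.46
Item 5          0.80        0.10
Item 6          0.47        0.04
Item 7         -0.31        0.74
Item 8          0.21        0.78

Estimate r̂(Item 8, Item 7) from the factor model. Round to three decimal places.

0.512

r̂ = Σ λ_i·λ_j across factors = (0.21)(-0.31) + (0.78)(0.74)
  = -0.0651 +0.5772 = 0.5121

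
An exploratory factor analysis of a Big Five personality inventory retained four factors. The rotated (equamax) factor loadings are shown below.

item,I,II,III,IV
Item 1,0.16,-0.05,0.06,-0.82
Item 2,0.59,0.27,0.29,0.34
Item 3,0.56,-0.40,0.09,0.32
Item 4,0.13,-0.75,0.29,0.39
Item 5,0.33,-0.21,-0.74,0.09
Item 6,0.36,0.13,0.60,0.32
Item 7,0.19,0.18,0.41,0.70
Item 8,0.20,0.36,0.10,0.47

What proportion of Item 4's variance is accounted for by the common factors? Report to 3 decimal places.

0.816

h² = 0.13² + (-0.75)² + 0.29² + 0.39² = 0.0169 + 0.5625 + 0.0841 + 0.1521 = 0.8156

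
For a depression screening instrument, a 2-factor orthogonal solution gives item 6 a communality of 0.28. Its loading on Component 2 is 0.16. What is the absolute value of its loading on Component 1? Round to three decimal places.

Under orthogonal rotation h² = Σλ², so λ_Component 1² = h² − (0.0256) = 0.28 − 0.0256 = 0.2544.
|λ| = √0.2544 = 0.5044.

0.504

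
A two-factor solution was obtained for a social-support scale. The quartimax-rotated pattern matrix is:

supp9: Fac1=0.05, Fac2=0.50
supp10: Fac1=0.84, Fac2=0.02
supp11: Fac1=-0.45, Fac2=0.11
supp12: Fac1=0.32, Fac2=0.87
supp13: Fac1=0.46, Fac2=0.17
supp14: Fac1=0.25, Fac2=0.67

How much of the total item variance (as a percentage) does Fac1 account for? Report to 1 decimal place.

SS loadings for Fac1 = 0.05² + 0.84² + (-0.45)² + 0.32² + 0.46² + 0.25² = 1.2871
With 6 standardized items, total variance = 6. Proportion = 1.2871/6 = 0.2145 → 21.45%.

21.5%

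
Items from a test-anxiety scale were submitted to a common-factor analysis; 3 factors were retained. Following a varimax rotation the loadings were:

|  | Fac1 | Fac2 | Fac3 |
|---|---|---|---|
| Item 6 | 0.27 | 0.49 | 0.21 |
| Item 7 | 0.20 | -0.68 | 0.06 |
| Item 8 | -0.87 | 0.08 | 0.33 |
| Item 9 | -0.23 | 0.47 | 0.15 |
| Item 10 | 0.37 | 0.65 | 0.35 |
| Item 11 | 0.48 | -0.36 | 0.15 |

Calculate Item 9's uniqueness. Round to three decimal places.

0.704

h² = (-0.23)² + 0.47² + 0.15² = 0.0529 + 0.2209 + 0.0225 = 0.2963
Uniqueness u² = 1 − h² = 1 − 0.2963 = 0.7037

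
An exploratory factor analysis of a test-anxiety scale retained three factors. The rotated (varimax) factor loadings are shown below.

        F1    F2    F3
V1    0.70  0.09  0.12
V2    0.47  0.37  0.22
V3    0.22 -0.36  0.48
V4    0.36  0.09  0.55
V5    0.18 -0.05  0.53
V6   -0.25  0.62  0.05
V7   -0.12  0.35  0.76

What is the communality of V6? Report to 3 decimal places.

h² = (-0.25)² + 0.62² + 0.05² = 0.0625 + 0.3844 + 0.0025 = 0.4494

0.449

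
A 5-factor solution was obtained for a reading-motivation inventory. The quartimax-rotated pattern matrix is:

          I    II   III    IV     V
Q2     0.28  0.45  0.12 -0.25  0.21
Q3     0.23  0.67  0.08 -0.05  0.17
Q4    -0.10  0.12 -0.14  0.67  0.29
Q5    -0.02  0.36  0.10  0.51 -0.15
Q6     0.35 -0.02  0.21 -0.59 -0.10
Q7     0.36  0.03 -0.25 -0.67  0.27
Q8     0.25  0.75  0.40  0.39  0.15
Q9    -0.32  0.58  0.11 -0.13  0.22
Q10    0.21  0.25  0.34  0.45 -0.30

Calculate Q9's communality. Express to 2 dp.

0.52

h² = (-0.32)² + 0.58² + 0.11² + (-0.13)² + 0.22² = 0.1024 + 0.3364 + 0.0121 + 0.0169 + 0.0484 = 0.5162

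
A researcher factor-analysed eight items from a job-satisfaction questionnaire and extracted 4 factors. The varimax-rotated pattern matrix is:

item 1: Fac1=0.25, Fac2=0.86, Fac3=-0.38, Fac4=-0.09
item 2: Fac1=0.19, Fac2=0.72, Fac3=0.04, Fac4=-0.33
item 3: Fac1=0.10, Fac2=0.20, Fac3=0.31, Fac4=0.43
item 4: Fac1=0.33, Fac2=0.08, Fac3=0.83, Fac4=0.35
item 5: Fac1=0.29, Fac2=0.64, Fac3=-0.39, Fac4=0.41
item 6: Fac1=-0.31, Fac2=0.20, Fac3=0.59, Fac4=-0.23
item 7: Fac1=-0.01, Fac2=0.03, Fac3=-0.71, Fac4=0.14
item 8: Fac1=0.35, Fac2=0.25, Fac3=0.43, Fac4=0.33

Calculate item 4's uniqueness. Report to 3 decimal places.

0.073

h² = 0.33² + 0.08² + 0.83² + 0.35² = 0.1089 + 0.0064 + 0.6889 + 0.1225 = 0.9267
Uniqueness u² = 1 − h² = 1 − 0.9267 = 0.0733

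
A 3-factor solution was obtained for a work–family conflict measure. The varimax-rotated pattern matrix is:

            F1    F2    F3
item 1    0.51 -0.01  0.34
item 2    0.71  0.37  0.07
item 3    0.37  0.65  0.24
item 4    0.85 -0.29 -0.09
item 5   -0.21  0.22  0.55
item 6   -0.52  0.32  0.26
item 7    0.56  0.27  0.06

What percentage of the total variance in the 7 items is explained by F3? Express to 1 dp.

8.0%

SS loadings for F3 = 0.34² + 0.07² + 0.24² + (-0.09)² + 0.55² + 0.26² + 0.06² = 0.5599
With 7 standardized items, total variance = 7. Proportion = 0.5599/7 = 0.0800 → 8.00%.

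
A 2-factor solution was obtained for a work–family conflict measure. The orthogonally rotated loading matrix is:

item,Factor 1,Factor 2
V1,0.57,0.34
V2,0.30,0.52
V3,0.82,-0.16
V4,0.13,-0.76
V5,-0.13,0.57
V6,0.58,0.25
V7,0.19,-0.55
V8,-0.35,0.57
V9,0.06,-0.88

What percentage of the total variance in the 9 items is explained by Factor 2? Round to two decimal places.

30.87%

SS loadings for Factor 2 = 0.34² + 0.52² + (-0.16)² + (-0.76)² + 0.57² + 0.25² + (-0.55)² + 0.57² + (-0.88)² = 2.7784
With 9 standardized items, total variance = 9. Proportion = 2.7784/9 = 0.3087 → 30.87%.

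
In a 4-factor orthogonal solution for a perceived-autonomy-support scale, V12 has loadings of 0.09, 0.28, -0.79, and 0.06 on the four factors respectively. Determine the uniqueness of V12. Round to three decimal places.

0.286

h² = 0.09² + 0.28² + (-0.79)² + 0.06² = 0.0081 + 0.0784 + 0.6241 + 0.0036 = 0.7142
Uniqueness u² = 1 − h² = 1 − 0.7142 = 0.2858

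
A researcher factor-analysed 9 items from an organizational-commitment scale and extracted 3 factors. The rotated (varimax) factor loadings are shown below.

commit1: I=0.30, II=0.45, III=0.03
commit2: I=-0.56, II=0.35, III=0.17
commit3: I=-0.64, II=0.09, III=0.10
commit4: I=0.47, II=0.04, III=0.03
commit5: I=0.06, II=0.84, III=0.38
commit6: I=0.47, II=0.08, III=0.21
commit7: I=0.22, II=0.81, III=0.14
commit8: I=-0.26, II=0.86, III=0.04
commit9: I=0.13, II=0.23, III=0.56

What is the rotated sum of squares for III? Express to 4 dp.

SS loadings for III = 0.03² + 0.17² + 0.10² + 0.03² + 0.38² + 0.21² + 0.14² + 0.04² + 0.56² = 0.0009 + 0.0289 + 0.0100 + 0.0009 + 0.1444 + 0.0441 + 0.0196 + 0.0016 + 0.3136 = 0.5640

0.5640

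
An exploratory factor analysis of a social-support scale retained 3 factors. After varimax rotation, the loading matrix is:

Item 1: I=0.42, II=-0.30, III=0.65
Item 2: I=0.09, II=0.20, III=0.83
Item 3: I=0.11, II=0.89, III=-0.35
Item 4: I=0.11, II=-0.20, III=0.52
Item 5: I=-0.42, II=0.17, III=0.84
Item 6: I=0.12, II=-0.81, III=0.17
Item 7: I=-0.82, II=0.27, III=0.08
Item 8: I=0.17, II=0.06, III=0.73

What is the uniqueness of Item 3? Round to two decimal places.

0.07

h² = 0.11² + 0.89² + (-0.35)² = 0.0121 + 0.7921 + 0.1225 = 0.9267
Uniqueness u² = 1 − h² = 1 − 0.9267 = 0.0733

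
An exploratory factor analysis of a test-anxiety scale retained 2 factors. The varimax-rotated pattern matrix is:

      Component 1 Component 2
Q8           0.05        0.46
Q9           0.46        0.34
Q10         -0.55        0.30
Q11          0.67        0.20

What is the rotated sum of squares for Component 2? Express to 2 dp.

SS loadings for Component 2 = 0.46² + 0.34² + 0.30² + 0.20² = 0.2116 + 0.1156 + 0.0900 + 0.0400 = 0.4572

0.46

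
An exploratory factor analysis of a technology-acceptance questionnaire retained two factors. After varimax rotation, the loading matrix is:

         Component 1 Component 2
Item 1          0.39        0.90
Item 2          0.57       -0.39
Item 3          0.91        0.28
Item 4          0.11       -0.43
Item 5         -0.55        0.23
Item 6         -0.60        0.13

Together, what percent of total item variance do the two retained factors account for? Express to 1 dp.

Communalities: 0.9621, 0.4770, 0.9065, 0.1970, 0.3554, 0.3769; Σh² = 3.2749.
Total variance with 6 standardized items is 6, so the solution explains 3.2749/6 = 0.5458 = 54.58%.

54.6%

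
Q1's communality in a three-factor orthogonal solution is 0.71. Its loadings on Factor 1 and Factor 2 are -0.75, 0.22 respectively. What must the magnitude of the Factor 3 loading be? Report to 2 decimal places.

0.31

Under orthogonal rotation h² = Σλ², so λ_Factor 3² = h² − (0.6109) = 0.71 − 0.6109 = 0.0991.
|λ| = √0.0991 = 0.3148.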